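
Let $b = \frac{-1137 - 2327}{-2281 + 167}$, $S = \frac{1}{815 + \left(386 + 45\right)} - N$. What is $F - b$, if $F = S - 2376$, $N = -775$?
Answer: $- \frac{301529891}{188146} \approx -1602.6$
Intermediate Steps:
$S = \frac{965651}{1246}$ ($S = \frac{1}{815 + \left(386 + 45\right)} - -775 = \frac{1}{815 + 431} + 775 = \frac{1}{1246} + 775 = \frac{965651}{1246} \approx 775.0$)
$b = \frac{1732}{1057}$ ($b = - \frac{3464}{-2114} = \left(-3464\right) \left(- \frac{1}{2114}\right) = \frac{1732}{1057} \approx 1.6386$)
$F = - \frac{1994845}{1246}$ ($F = \frac{965651}{1246} - 2376 = - \frac{1994845}{1246} \approx -1601.0$)
$F - b = - \frac{1994845}{1246} - \frac{1732}{1057} = - \frac{301529891}{188146}$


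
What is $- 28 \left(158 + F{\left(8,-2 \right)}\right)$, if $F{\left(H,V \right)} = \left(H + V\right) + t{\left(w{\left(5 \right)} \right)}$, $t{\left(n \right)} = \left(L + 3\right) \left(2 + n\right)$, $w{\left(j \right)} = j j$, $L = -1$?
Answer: $-6104$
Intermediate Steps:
$w{\left(j \right)} = j^{2}$
$t{\left(n \right)} = 4 + 2 n$ ($t{\left(n \right)} = \left(-1 + 3\right) \left(2 + n\right) = 2 \left(2 + n\right) = 4 + 2 n$)
$F{\left(H,V \right)} = 54 + H + V$ ($F{\left(H,V \right)} = \left(H + V\right) + \left(4 + 2 \cdot 5^{2}\right) = \left(H + V\right) + \left(4 + 2 \cdot 25\right) = \left(H + V\right) + \left(4 + 50\right) = \left(H + V\right) + 54 = 54 + H + V$)
$- 28 \left(158 + F{\left(8,-2 \right)}\right) = - 28 \left(158 + \left(54 + 8 - 2\right)\right) = - 28 \left(158 + 60\right) = \left(-28\right) 218 = -6104$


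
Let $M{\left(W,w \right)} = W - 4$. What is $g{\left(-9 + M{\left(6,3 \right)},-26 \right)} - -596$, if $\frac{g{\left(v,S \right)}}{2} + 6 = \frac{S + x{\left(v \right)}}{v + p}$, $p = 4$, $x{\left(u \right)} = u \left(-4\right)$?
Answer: $\frac{1748}{3} \approx 582.67$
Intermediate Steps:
$x{\left(u \right)} = - 4 u$
$M{\left(W,w \right)} = -4 + W$
$g{\left(v,S \right)} = -12 + \frac{2 \left(S - 4 v\right)}{4 + v}$ ($g{\left(v,S \right)} = -12 + 2 \frac{S - 4 v}{v + 4} = -12 + 2 \frac{S - 4 v}{4 + v} = -12 + \frac{2 \left(S - 4 v\right)}{4 + v}$)
$g{\left(-9 + M{\left(6,3 \right)},-26 \right)} - -596 = \frac{2 \left(-24 - 26 - 10 \left(-9 + \left(-4 + 6\right)\right)\right)}{4 + \left(-9 + \left(-4 + 6\right)\right)} - -596 = \frac{2 \left(-24 - 26 - 10 \left(-9 + 2\right)\right)}{4 + \left(-9 + 2\right)} + 596 = \frac{2 \left(-24 - 26 - -70\right)}{4 - 7} + 596 = \frac{2 \left(-24 - 26 + 70\right)}{-3} + 596 = 2 \left(- \frac{1}{3}\right) 20 + 596 = - \frac{40}{3} + 596 = \frac{1748}{3}$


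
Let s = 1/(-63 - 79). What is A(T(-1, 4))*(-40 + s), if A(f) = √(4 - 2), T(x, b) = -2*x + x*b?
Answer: -5681*√2/142 ≈ -56.578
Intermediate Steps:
T(x, b) = -2*x + b*x
A(f) = √2
s = -1/142 (s = 1/(-142) = -1/142 ≈ -0.0070423)
A(T(-1, 4))*(-40 + s) = √2*(-40 - 1/142) = √2*(-5681/142) = -5681*√2/142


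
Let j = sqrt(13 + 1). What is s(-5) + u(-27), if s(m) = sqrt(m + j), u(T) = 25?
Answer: 25 + sqrt(-5 + sqrt(14)) ≈ 25.0 + 1.1218*I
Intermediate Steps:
j = sqrt(14) ≈ 3.7417
s(m) = sqrt(m + sqrt(14))
s(-5) + u(-27) = sqrt(-5 + sqrt(14)) + 25 = 25 + sqrt(-5 + sqrt(14))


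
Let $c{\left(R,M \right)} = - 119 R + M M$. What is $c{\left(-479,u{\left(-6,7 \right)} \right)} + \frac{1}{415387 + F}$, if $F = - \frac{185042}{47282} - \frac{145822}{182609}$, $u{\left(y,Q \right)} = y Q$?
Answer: $\frac{105379160811260248549}{1793229997565612} \approx 58765.0$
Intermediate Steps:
$u{\left(y,Q \right)} = Q y$
$F = - \frac{20342545191}{4317059369}$ ($F = \left(-185042\right) \frac{1}{47282} - \frac{145822}{182609} = - \frac{92521}{23641} - \frac{145822}{182609} = - \frac{20342545191}{4317059369} \approx -4.7121$)
$c{\left(R,M \right)} = M^{2} - 119 R$ ($c{\left(R,M \right)} = - 119 R + M^{2} = M^{2} - 119 R$)
$c{\left(-479,u{\left(-6,7 \right)} \right)} + \frac{1}{415387 + F} = \left(\left(7 \left(-6\right)\right)^{2} - -57001\right) + \frac{1}{415387 - \frac{20342545191}{4317059369}} = \left(\left(-42\right)^{2} + 57001\right) + \frac{1}{\frac{1793229997565612}{4317059369}} = \left(1764 + 57001\right) + \frac{4317059369}{1793229997565612} = 58765 + \frac{4317059369}{1793229997565612} = \frac{105379160811260248549}{1793229997565612}$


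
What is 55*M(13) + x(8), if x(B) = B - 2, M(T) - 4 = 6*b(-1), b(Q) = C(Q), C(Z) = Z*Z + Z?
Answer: 226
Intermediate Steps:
C(Z) = Z + Z² (C(Z) = Z² + Z = Z + Z²)
b(Q) = Q*(1 + Q)
M(T) = 4 (M(T) = 4 + 6*(-(1 - 1)) = 4 + 6*(-1*0) = 4 + 6*0 = 4 + 0 = 4)
x(B) = -2 + B
55*M(13) + x(8) = 55*4 + (-2 + 8) = 220 + 6 = 226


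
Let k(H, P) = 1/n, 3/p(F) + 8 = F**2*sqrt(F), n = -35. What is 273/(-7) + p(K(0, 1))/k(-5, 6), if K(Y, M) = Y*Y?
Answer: -207/8 ≈ -25.875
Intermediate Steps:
K(Y, M) = Y**2
p(F) = 3/(-8 + F**(5/2)) (p(F) = 3/(-8 + F**2*sqrt(F)) = 3/(-8 + F**(5/2)))
k(H, P) = -1/35 (k(H, P) = 1/(-35) = -1/35)
273/(-7) + p(K(0, 1))/k(-5, 6) = 273/(-7) + (3/(-8 + (0**2)**(5/2)))/(-1/35) = 273*(-1/7) + (3/(-8 + 0**(5/2)))*(-35) = -39 + (3/(-8 + 0))*(-35) = -39 + (3/(-8))*(-35) = -39 + (3*(-1/8))*(-35) = -39 - 3/8*(-35) = -39 + 105/8 = -207/8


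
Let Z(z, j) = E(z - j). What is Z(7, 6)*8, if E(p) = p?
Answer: 8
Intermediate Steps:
Z(z, j) = z - j
Z(7, 6)*8 = (7 - 1*6)*8 = (7 - 6)*8 = 1*8 = 8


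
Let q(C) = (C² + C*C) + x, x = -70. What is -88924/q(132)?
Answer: -44462/17389 ≈ -2.5569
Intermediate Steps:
q(C) = -70 + 2*C² (q(C) = (C² + C*C) - 70 = (C² + C²) - 70 = 2*C² - 70 = -70 + 2*C²)
-88924/q(132) = -88924/(-70 + 2*132²) = -88924/(-70 + 2*17424) = -88924/(-70 + 34848) = -88924/34778 = -88924*1/34778 = -44462/17389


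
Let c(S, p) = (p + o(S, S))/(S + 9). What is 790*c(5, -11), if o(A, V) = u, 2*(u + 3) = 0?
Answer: -790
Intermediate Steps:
u = -3 (u = -3 + (½)*0 = -3 + 0 = -3)
o(A, V) = -3
c(S, p) = (-3 + p)/(9 + S) (c(S, p) = (p - 3)/(S + 9) = (-3 + p)/(9 + S))
790*c(5, -11) = 790*((-3 - 11)/(9 + 5)) = 790*(-14/14) = 790*((1/14)*(-14)) = 790*(-1) = -790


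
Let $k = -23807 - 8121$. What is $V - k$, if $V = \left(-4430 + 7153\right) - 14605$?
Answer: $20046$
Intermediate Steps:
$k = -31928$
$V = -11882$ ($V = 2723 - 14605 = -11882$)
$V - k = -11882 - -31928 = -11882 + 31928 = 20046$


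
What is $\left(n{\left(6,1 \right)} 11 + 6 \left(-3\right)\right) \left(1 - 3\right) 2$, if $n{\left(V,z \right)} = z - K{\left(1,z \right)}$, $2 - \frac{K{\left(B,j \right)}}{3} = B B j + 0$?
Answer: $160$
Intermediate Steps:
$K{\left(B,j \right)} = 6 - 3 j B^{2}$ ($K{\left(B,j \right)} = 6 - 3 \left(B B j + 0\right) = 6 - 3 \left(B^{2} j + 0\right) = 6 - 3 \left(j B^{2} + 0\right) = 6 - 3 j B^{2}$)
$n{\left(V,z \right)} = -6 + 4 z$ ($n{\left(V,z \right)} = z - \left(6 - 3 z 1^{2}\right) = z - \left(6 - 3 z 1\right) = z - \left(6 - 3 z\right) = z + \left(-6 + 3 z\right) = -6 + 4 z$)
$\left(n{\left(6,1 \right)} 11 + 6 \left(-3\right)\right) \left(1 - 3\right) 2 = \left(\left(-6 + 4 \cdot 1\right) 11 + 6 \left(-3\right)\right) \left(1 - 3\right) 2 = \left(\left(-6 + 4\right) 11 - 18\right) \left(\left(-2\right) 2\right) = \left(\left(-2\right) 11 - 18\right) \left(-4\right) = \left(-22 - 18\right) \left(-4\right) = \left(-40\right) \left(-4\right) = 160$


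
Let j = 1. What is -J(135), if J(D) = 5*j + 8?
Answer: -13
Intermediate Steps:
J(D) = 13 (J(D) = 5*1 + 8 = 5 + 8 = 13)
-J(135) = -1*13 = -13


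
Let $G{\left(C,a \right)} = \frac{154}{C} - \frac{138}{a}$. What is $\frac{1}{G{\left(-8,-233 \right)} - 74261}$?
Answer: $- \frac{932}{69228641} \approx -1.3463 \cdot 10^{-5}$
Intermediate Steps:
$G{\left(C,a \right)} = - \frac{138}{a} + \frac{154}{C}$
$\frac{1}{G{\left(-8,-233 \right)} - 74261} = \frac{1}{\left(- \frac{138}{-233} + \frac{154}{-8}\right) - 74261} = \frac{1}{\left(\left(-138\right) \left(- \frac{1}{233}\right) + 154 \left(- \frac{1}{8}\right)\right) - 74261} = \frac{1}{\left(\frac{138}{233} - \frac{77}{4}\right) - 74261} = \frac{1}{- \frac{17389}{932} - 74261} = \frac{1}{- \frac{69228641}{932}} = - \frac{932}{69228641}$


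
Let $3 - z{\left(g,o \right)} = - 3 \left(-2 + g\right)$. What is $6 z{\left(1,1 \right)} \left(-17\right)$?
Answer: $0$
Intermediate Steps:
$z{\left(g,o \right)} = -3 + 3 g$ ($z{\left(g,o \right)} = 3 - - 3 \left(-2 + g\right) = 3 - \left(6 - 3 g\right) = 3 + \left(-6 + 3 g\right) = -3 + 3 g$)
$6 z{\left(1,1 \right)} \left(-17\right) = 6 \left(-3 + 3 \cdot 1\right) \left(-17\right) = 6 \left(-3 + 3\right) \left(-17\right) = 6 \cdot 0 \left(-17\right) = 0 \left(-17\right) = 0$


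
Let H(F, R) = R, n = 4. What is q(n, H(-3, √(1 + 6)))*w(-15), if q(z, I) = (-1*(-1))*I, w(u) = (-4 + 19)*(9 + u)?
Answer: -90*√7 ≈ -238.12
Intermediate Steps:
w(u) = 135 + 15*u (w(u) = 15*(9 + u) = 135 + 15*u)
q(z, I) = I (q(z, I) = 1*I = I)
q(n, H(-3, √(1 + 6)))*w(-15) = √(1 + 6)*(135 + 15*(-15)) = √7*(135 - 225) = √7*(-90) = -90*√7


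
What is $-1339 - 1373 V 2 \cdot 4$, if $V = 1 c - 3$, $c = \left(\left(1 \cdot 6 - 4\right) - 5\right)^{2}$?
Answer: $-67243$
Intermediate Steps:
$c = 9$ ($c = \left(\left(6 - 4\right) - 5\right)^{2} = \left(2 - 5\right)^{2} = \left(-3\right)^{2} = 9$)
$V = 6$ ($V = 1 \cdot 9 - 3 = 9 - 3 = 6$)
$-1339 - 1373 V 2 \cdot 4 = -1339 - 1373 \cdot 6 \cdot 2 \cdot 4 = -1339 - 1373 \cdot 12 \cdot 4 = -1339 - 65904 = -67243$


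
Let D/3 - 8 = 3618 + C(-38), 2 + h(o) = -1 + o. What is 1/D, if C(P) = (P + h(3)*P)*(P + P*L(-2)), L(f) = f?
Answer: 1/6546 ≈ 0.00015277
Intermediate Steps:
h(o) = -3 + o (h(o) = -2 + (-1 + o) = -3 + o)
C(P) = -P² (C(P) = (P + (-3 + 3)*P)*(P + P*(-2)) = (P + 0*P)*(P - 2*P) = (P + 0)*(-P) = P*(-P) = -P²)
D = 6546 (D = 24 + 3*(3618 - 1*(-38)²) = 24 + 3*(3618 - 1*1444) = 24 + 3*(3618 - 1444) = 24 + 3*2174 = 24 + 6522 = 6546)
1/D = 1/6546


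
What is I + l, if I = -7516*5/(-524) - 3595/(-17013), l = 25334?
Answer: 56622269882/2228703 ≈ 25406.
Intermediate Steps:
I = 160308080/2228703 (I = -37580*(-1/524) - 3595*(-1/17013) = 9395/131 + 3595/17013 = 160308080/2228703 ≈ 71.929)
I + l = 160308080/2228703 + 25334 = 56622269882/2228703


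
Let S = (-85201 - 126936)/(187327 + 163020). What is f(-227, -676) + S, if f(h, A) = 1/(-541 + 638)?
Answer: -20226942/33983659 ≈ -0.59520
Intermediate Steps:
S = -212137/350347 ≈ -0.60550
f(h, A) = 1/97
f(-227, -676) + S = 1/97 - 212137/350347 = -20226942/33983659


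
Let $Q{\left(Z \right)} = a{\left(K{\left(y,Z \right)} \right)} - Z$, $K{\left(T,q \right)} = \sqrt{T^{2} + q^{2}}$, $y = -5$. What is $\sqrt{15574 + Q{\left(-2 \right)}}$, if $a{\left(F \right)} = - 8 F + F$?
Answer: $\sqrt{15576 - 7 \sqrt{29}} \approx 124.65$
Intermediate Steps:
$a{\left(F \right)} = - 7 F$
$Q{\left(Z \right)} = - Z - 7 \sqrt{25 + Z^{2}}$ ($Q{\left(Z \right)} = - 7 \sqrt{\left(-5\right)^{2} + Z^{2}} - Z = - 7 \sqrt{25 + Z^{2}} - Z = - Z - 7 \sqrt{25 + Z^{2}}$)
$\sqrt{15574 + Q{\left(-2 \right)}} = \sqrt{15574 - \left(-2 + 7 \sqrt{25 + \left(-2\right)^{2}}\right)} = \sqrt{15574 + \left(2 - 7 \sqrt{25 + 4}\right)} = \sqrt{15574 + \left(2 - 7 \sqrt{29}\right)} = \sqrt{15576 - 7 \sqrt{29}}$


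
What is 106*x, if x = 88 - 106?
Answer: -1908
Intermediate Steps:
x = -18
106*x = 106*(-18) = -1908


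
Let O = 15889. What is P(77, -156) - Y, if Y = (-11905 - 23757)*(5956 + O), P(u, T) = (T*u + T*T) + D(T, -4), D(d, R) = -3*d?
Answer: 779049182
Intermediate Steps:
P(u, T) = T² - 3*T + T*u (P(u, T) = (T*u + T*T) - 3*T = (T*u + T²) - 3*T = (T² + T*u) - 3*T = T² - 3*T + T*u)
Y = -779036390 (Y = (-11905 - 23757)*(5956 + 15889) = -35662*21845 = -779036390)
P(77, -156) - Y = -156*(-3 - 156 + 77) - 1*(-779036390) = -156*(-82) + 779036390 = 12792 + 779036390 = 779049182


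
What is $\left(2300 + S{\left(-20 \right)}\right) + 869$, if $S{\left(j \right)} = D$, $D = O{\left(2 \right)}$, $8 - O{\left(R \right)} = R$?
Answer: $3175$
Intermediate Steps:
$O{\left(R \right)} = 8 - R$
$D = 6$ ($D = 8 - 2 = 6$)
$S{\left(j \right)} = 6$
$\left(2300 + S{\left(-20 \right)}\right) + 869 = \left(2300 + 6\right) + 869 = 2306 + 869 = 3175$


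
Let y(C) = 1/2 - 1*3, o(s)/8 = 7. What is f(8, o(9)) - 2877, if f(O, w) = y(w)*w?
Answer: -3017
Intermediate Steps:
o(s) = 56 (o(s) = 8*7 = 56)
y(C) = -5/2 (y(C) = ½ - 3 = -5/2)
f(O, w) = -5*w/2
f(8, o(9)) - 2877 = -5/2*56 - 2877 = -140 - 2877 = -3017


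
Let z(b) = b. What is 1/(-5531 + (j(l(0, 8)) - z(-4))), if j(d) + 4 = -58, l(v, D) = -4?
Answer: -1/5589 ≈ -0.00017892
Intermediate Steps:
j(d) = -62 (j(d) = -4 - 58 = -62)
1/(-5531 + (j(l(0, 8)) - z(-4))) = 1/(-5531 + (-62 - 1*(-4))) = 1/(-5531 + (-62 + 4)) = 1/(-5531 - 58) = 1/(-5589) = -1/5589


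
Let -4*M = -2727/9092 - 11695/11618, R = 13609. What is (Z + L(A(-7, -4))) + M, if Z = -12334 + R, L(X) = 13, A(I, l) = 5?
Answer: 272174091669/211261712 ≈ 1288.3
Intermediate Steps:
Z = 1275 (Z = -12334 + 13609 = 1275)
M = 69006613/211261712 (M = -(-2727/9092 - 11695/11618)/4 = -1/4*(-69006613/52815428) = 69006613/211261712 ≈ 0.32664)
(Z + L(A(-7, -4))) + M = (1275 + 13) + 69006613/211261712 = 1288 + 69006613/211261712 = 272174091669/211261712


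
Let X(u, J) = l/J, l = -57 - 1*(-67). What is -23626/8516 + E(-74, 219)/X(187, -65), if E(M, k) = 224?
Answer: -6211461/4258 ≈ -1458.8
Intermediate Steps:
l = 10 (l = -57 + 67 = 10)
X(u, J) = 10/J
-23626/8516 + E(-74, 219)/X(187, -65) = -23626/8516 + 224/((10/(-65))) = -23626*1/8516 + 224/((10*(-1/65))) = -11813/4258 + 224/(-2/13) = -11813/4258 + 224*(-13/2) = -11813/4258 - 1456 = -6211461/4258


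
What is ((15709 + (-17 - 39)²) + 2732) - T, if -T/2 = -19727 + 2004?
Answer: -13869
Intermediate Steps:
T = 35446 (T = -2*(-19727 + 2004) = -2*(-17723) = 35446)
((15709 + (-17 - 39)²) + 2732) - T = ((15709 + (-17 - 39)²) + 2732) - 1*35446 = ((15709 + (-56)²) + 2732) - 35446 = ((15709 + 3136) + 2732) - 35446 = (18845 + 2732) - 35446 = 21577 - 35446 = -13869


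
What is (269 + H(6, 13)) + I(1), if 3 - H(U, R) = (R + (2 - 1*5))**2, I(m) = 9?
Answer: 181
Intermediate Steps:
H(U, R) = 3 - (-3 + R)**2 (H(U, R) = 3 - (R + (2 - 1*5))**2 = 3 - (R + (2 - 5))**2 = 3 - (R - 3)**2 = 3 - (-3 + R)**2)
(269 + H(6, 13)) + I(1) = (269 + (3 - (-3 + 13)**2)) + 9 = (269 + (3 - 1*10**2)) + 9 = (269 + (3 - 1*100)) + 9 = (269 + (3 - 100)) + 9 = (269 - 97) + 9 = 172 + 9 = 181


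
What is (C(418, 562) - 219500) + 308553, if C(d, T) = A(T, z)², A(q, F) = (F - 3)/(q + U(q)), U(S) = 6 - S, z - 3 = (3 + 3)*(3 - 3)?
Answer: 89053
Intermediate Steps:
z = 3 (z = 3 + (3 + 3)*(3 - 3) = 3 + 6*0 = 3 + 0 = 3)
A(q, F) = -½ + F/6 (A(q, F) = (F - 3)/(q + (6 - q)) = (-3 + F)/6 = (-3 + F)*(⅙) = -½ + F/6)
C(d, T) = 0 (C(d, T) = (-½ + (⅙)*3)² = (-½ + ½)² = 0² = 0)
(C(418, 562) - 219500) + 308553 = (0 - 219500) + 308553 = -219500 + 308553 = 89053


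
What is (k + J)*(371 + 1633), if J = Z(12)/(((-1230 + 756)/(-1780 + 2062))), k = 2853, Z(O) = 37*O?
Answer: 409856076/79 ≈ 5.1880e+6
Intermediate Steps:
J = -20868/79 (J = (37*12)/(((-1230 + 756)/(-1780 + 2062))) = 444/((-474/282)) = 444/((-474*1/282)) = 444/(-79/47) = 444*(-47/79) = -20868/79 ≈ -264.15)
(k + J)*(371 + 1633) = (2853 - 20868/79)*(371 + 1633) = (204519/79)*2004 = 409856076/79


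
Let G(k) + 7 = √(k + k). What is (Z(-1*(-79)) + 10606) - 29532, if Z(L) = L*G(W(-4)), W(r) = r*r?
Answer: -19479 + 316*√2 ≈ -19032.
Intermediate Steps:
W(r) = r²
G(k) = -7 + √2*√k (G(k) = -7 + √(k + k) = -7 + √(2*k) = -7 + √2*√k)
Z(L) = L*(-7 + 4*√2) (Z(L) = L*(-7 + √2*√((-4)²)) = L*(-7 + √2*√16) = L*(-7 + √2*4) = L*(-7 + 4*√2))
(Z(-1*(-79)) + 10606) - 29532 = ((-1*(-79))*(-7 + 4*√2) + 10606) - 29532 = (79*(-7 + 4*√2) + 10606) - 29532 = ((-553 + 316*√2) + 10606) - 29532 = (10053 + 316*√2) - 29532 = -19479 + 316*√2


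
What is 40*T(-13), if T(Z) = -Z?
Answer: 520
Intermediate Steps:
40*T(-13) = 40*(-1*(-13)) = 40*13 = 520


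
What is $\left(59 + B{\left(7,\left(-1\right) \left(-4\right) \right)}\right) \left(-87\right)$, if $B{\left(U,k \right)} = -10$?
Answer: $-4263$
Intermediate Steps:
$\left(59 + B{\left(7,\left(-1\right) \left(-4\right) \right)}\right) \left(-87\right) = \left(59 - 10\right) \left(-87\right) = 49 \left(-87\right) = -4263$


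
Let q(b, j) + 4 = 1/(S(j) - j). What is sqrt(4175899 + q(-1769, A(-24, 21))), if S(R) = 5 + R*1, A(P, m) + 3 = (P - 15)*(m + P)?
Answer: 2*sqrt(26099345)/5 ≈ 2043.5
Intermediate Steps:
A(P, m) = -3 + (-15 + P)*(P + m) (A(P, m) = -3 + (P - 15)*(m + P) = -3 + (-15 + P)*(P + m))
S(R) = 5 + R
q(b, j) = -19/5 (q(b, j) = -4 + 1/((5 + j) - j) = -4 + 1/5 = -19/5)
sqrt(4175899 + q(-1769, A(-24, 21))) = sqrt(4175899 - 19/5) = sqrt(20879476/5) = 2*sqrt(26099345)/5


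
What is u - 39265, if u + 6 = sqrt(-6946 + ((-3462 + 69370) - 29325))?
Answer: -39271 + 3*sqrt(3293) ≈ -39099.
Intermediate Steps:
u = -6 + 3*sqrt(3293) (u = -6 + sqrt(-6946 + ((-3462 + 69370) - 29325)) = -6 + sqrt(-6946 + (65908 - 29325)) = -6 + sqrt(-6946 + 36583) = -6 + sqrt(29637) = -6 + 3*sqrt(3293) ≈ 166.15)
u - 39265 = (-6 + 3*sqrt(3293)) - 39265 = -39271 + 3*sqrt(3293)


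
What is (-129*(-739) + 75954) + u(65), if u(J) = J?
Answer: 171350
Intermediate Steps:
(-129*(-739) + 75954) + u(65) = (-129*(-739) + 75954) + 65 = (95331 + 75954) + 65 = 171285 + 65 = 171350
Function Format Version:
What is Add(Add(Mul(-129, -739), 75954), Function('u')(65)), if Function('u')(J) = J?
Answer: 171350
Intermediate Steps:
Add(Add(Mul(-129, -739), 75954), Function('u')(65)) = Add(Add(Mul(-129, -739), 75954), 65) = Add(Add(95331, 75954), 65) = Add(171285, 65) = 171350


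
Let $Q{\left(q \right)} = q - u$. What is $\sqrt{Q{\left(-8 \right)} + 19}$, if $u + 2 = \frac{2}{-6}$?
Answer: $\frac{2 \sqrt{30}}{3} \approx 3.6515$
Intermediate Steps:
$u = - \frac{7}{3}$ ($u = -2 + \frac{2}{-6} = -2 + 2 \left(- \frac{1}{6}\right) = -2 - \frac{1}{3} = - \frac{7}{3} \approx -2.3333$)
$Q{\left(q \right)} = \frac{7}{3} + q$ ($Q{\left(q \right)} = q - - \frac{7}{3} = q + \frac{7}{3} = \frac{7}{3} + q$)
$\sqrt{Q{\left(-8 \right)} + 19} = \sqrt{\left(\frac{7}{3} - 8\right) + 19} = \sqrt{- \frac{17}{3} + 19} = \sqrt{\frac{40}{3}} = \frac{2 \sqrt{30}}{3}$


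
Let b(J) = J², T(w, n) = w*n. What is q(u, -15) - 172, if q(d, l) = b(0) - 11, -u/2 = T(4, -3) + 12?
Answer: -183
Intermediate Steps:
T(w, n) = n*w
u = 0 (u = -2*(-3*4 + 12) = -2*(-12 + 12) = -2*0 = 0)
q(d, l) = -11 (q(d, l) = 0² - 11 = 0 - 11 = -11)
q(u, -15) - 172 = -11 - 172 = -183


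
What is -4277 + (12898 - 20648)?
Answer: -12027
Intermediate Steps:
-4277 + (12898 - 20648) = -4277 - 7750 = -12027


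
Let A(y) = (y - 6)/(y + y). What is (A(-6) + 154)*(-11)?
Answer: -1705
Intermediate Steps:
A(y) = (-6 + y)/(2*y) (A(y) = (-6 + y)/((2*y)) = (-6 + y)*(1/(2*y)) = (-6 + y)/(2*y))
(A(-6) + 154)*(-11) = ((½)*(-6 - 6)/(-6) + 154)*(-11) = ((½)*(-⅙)*(-12) + 154)*(-11) = (1 + 154)*(-11) = 155*(-11) = -1705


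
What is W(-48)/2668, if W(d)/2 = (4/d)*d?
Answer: 2/667 ≈ 0.0029985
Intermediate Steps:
W(d) = 8 (W(d) = 2*((4/d)*d) = 2*4 = 8)
W(-48)/2668 = 8/2668 = 8*(1/2668) = 2/667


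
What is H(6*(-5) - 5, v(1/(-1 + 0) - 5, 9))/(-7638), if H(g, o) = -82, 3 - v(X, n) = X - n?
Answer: 41/3819 ≈ 0.010736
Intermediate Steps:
v(X, n) = 3 + n - X (v(X, n) = 3 - (X - n) = 3 + (n - X) = 3 + n - X)
H(6*(-5) - 5, v(1/(-1 + 0) - 5, 9))/(-7638) = -82/(-7638) = -82*(-1/7638) = 41/3819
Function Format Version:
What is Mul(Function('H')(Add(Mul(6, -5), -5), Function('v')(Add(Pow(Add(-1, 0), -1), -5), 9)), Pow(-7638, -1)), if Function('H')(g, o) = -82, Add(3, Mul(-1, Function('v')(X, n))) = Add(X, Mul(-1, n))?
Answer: Rational(41, 3819) ≈ 0.010736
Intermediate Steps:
Function('v')(X, n) = Add(3, n, Mul(-1, X)) (Function('v')(X, n) = Add(3, Mul(-1, Add(X, Mul(-1, n)))) = Add(3, Add(n, Mul(-1, X))) = Add(3, n, Mul(-1, X)))
Mul(Function('H')(Add(Mul(6, -5), -5), Function('v')(Add(Pow(Add(-1, 0), -1), -5), 9)), Pow(-7638, -1)) = Mul(-82, Pow(-7638, -1)) = Mul(-82, Rational(-1, 7638)) = Rational(41, 3819)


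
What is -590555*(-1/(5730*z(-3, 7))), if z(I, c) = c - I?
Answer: 118111/11460 ≈ 10.306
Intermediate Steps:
-590555*(-1/(5730*z(-3, 7))) = -590555*(-1/(5730*(7 - 1*(-3)))) = -590555*(-1/(5730*(7 + 3))) = -590555/((10*(-30))*191) = -590555/((-300*191)) = -590555/(-57300) = -590555*(-1/57300) = 118111/11460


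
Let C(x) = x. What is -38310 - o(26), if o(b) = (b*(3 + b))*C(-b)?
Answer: -18706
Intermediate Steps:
o(b) = -b²*(3 + b) (o(b) = (b*(3 + b))*(-b) = -b²*(3 + b))
-38310 - o(26) = -38310 - 26²*(-3 - 1*26) = -38310 - 676*(-3 - 26) = -38310 - 676*(-29) = -38310 - 1*(-19604) = -38310 + 19604 = -18706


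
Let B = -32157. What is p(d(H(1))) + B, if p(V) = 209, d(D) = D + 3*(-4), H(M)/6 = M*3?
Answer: -31948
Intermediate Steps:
H(M) = 18*M (H(M) = 6*(M*3) = 6*(3*M) = 18*M)
d(D) = -12 + D (d(D) = D - 12 = -12 + D)
p(d(H(1))) + B = 209 - 32157 = -31948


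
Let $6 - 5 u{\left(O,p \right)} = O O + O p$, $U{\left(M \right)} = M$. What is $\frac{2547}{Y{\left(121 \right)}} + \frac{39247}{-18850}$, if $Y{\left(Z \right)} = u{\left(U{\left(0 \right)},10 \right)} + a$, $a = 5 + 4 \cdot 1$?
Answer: $\frac{6103927}{24650} \approx 247.62$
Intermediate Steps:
$u{\left(O,p \right)} = \frac{6}{5} - \frac{O^{2}}{5} - \frac{O p}{5}$ ($u{\left(O,p \right)} = \frac{6}{5} - \frac{O O + O p}{5} = \frac{6}{5} - \frac{O^{2} + O p}{5} = \frac{6}{5} - \left(\frac{O^{2}}{5} + \frac{O p}{5}\right) = \frac{6}{5} - \frac{O^{2}}{5} - \frac{O p}{5}$)
$a = 9$ ($a = 5 + 4 = 9$)
$Y{\left(Z \right)} = \frac{51}{5}$ ($Y{\left(Z \right)} = \left(\frac{6}{5} - \frac{0^{2}}{5} - 0 \cdot 10\right) + 9 = \left(\frac{6}{5} - 0 + 0\right) + 9 = \left(\frac{6}{5} + 0 + 0\right) + 9 = \frac{6}{5} + 9 = \frac{51}{5}$)
$\frac{2547}{Y{\left(121 \right)}} + \frac{39247}{-18850} = \frac{2547}{\frac{51}{5}} + \frac{39247}{-18850} = 2547 \cdot \frac{5}{51} + 39247 \left(- \frac{1}{18850}\right) = \frac{4245}{17} - \frac{3019}{1450} = \frac{6103927}{24650}$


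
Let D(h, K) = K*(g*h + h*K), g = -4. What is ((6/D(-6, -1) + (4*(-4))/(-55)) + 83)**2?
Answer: 835396/121 ≈ 6904.1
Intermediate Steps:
D(h, K) = K*(-4*h + K*h) (D(h, K) = K*(-4*h + h*K) = K*(-4*h + K*h))
((6/D(-6, -1) + (4*(-4))/(-55)) + 83)**2 = ((6/((-1*(-6)*(-4 - 1))) + (4*(-4))/(-55)) + 83)**2 = ((6/((-1*(-6)*(-5))) - 16*(-1/55)) + 83)**2 = ((6/(-30) + 16/55) + 83)**2 = ((6*(-1/30) + 16/55) + 83)**2 = ((-1/5 + 16/55) + 83)**2 = (1/11 + 83)**2 = (914/11)**2 = 835396/121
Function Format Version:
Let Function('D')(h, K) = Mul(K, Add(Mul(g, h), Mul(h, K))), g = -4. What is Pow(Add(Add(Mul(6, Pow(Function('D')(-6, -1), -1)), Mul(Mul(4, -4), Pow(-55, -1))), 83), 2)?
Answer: Rational(835396, 121) ≈ 6904.1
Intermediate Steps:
Function('D')(h, K) = Mul(K, Add(Mul(-4, h), Mul(K, h))) (Function('D')(h, K) = Mul(K, Add(Mul(-4, h), Mul(h, K))) = Mul(K, Add(Mul(-4, h), Mul(K, h))))
Pow(Add(Add(Mul(6, Pow(Function('D')(-6, -1), -1)), Mul(Mul(4, -4), Pow(-55, -1))), 83), 2) = Pow(Add(Add(Mul(6, Pow(Mul(-1, -6, Add(-4, -1)), -1)), Mul(Mul(4, -4), Pow(-55, -1))), 83), 2) = Pow(Add(Add(Mul(6, Pow(Mul(-1, -6, -5), -1)), Mul(-16, Rational(-1, 55))), 83), 2) = Pow(Add(Add(Mul(6, Pow(-30, -1)), Rational(16, 55)), 83), 2) = Pow(Add(Add(Mul(6, Rational(-1, 30)), Rational(16, 55)), 83), 2) = Pow(Add(Add(Rational(-1, 5), Rational(16, 55)), 83), 2) = Pow(Add(Rational(1, 11), 83), 2) = Pow(Rational(914, 11), 2) = Rational(835396, 121)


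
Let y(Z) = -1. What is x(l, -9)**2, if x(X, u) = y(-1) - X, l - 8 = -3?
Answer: 36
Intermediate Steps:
l = 5 (l = 8 - 3 = 5)
x(X, u) = -1 - X
x(l, -9)**2 = (-1 - 1*5)**2 = (-1 - 5)**2 = (-6)**2 = 36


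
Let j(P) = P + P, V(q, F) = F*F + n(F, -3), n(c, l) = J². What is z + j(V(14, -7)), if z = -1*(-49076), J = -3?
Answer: 49192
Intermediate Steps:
z = 49076
n(c, l) = 9 (n(c, l) = (-3)² = 9)
V(q, F) = 9 + F² (V(q, F) = F*F + 9 = F² + 9 = 9 + F²)
j(P) = 2*P
z + j(V(14, -7)) = 49076 + 2*(9 + (-7)²) = 49076 + 2*(9 + 49) = 49076 + 2*58 = 49076 + 116 = 49192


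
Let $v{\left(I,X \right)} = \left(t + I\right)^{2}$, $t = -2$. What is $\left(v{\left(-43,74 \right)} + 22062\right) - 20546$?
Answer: $3541$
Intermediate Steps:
$v{\left(I,X \right)} = \left(-2 + I\right)^{2}$
$\left(v{\left(-43,74 \right)} + 22062\right) - 20546 = \left(\left(-2 - 43\right)^{2} + 22062\right) - 20546 = \left(\left(-45\right)^{2} + 22062\right) - 20546 = \left(2025 + 22062\right) - 20546 = 24087 - 20546 = 3541$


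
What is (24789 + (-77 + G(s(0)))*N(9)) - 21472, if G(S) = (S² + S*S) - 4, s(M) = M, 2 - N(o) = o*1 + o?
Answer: 4613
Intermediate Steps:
N(o) = 2 - 2*o (N(o) = 2 - (o*1 + o) = 2 - (o + o) = 2 - 2*o)
G(S) = -4 + 2*S² (G(S) = (S² + S²) - 4 = 2*S² - 4 = -4 + 2*S²)
(24789 + (-77 + G(s(0)))*N(9)) - 21472 = (24789 + (-77 + (-4 + 2*0²))*(2 - 2*9)) - 21472 = (24789 + (-77 + (-4 + 2*0))*(2 - 18)) - 21472 = (24789 + (-77 + (-4 + 0))*(-16)) - 21472 = (24789 + (-77 - 4)*(-16)) - 21472 = (24789 - 81*(-16)) - 21472 = (24789 + 1296) - 21472 = 26085 - 21472 = 4613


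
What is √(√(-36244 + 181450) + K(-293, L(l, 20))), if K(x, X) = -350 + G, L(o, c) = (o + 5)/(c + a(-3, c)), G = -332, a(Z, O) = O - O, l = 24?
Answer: √(-682 + 3*√16134) ≈ 17.348*I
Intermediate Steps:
a(Z, O) = 0
L(o, c) = (5 + o)/c (L(o, c) = (o + 5)/(c + 0) = (5 + o)/c)
K(x, X) = -682 (K(x, X) = -350 - 332 = -682)
√(√(-36244 + 181450) + K(-293, L(l, 20))) = √(√(-36244 + 181450) - 682) = √(√145206 - 682) = √(3*√16134 - 682) = √(-682 + 3*√16134)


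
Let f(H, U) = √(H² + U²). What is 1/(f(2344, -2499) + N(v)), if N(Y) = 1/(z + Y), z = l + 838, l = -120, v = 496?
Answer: -1214/17301387913251 + 1473796*√11739337/17301387913251 ≈ 0.00029186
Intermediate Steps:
z = 718 (z = -120 + 838 = 718)
N(Y) = 1/(718 + Y)
1/(f(2344, -2499) + N(v)) = 1/(√(2344² + (-2499)²) + 1/(718 + 496)) = 1/(√(5494336 + 6245001) + 1/1214) = 1/(√11739337 + 1/1214) = 1/(1/1214 + √11739337)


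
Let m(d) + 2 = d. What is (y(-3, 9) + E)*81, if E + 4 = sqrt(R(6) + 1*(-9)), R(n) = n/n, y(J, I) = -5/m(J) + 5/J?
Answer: -378 + 162*I*sqrt(2) ≈ -378.0 + 229.1*I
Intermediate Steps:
m(d) = -2 + d
y(J, I) = -5/(-2 + J) + 5/J
R(n) = 1
E = -4 + 2*I*sqrt(2) (E = -4 + sqrt(1 + 1*(-9)) = -4 + sqrt(1 - 9) = -4 + sqrt(-8) = -4 + 2*I*sqrt(2) ≈ -4.0 + 2.8284*I)
(y(-3, 9) + E)*81 = (-10/(-3*(-2 - 3)) + (-4 + 2*I*sqrt(2)))*81 = (-10*(-1/3)/(-5) + (-4 + 2*I*sqrt(2)))*81 = (-10*(-1/3)*(-1/5) + (-4 + 2*I*sqrt(2)))*81 = (-2/3 + (-4 + 2*I*sqrt(2)))*81 = (-14/3 + 2*I*sqrt(2))*81 = -378 + 162*I*sqrt(2)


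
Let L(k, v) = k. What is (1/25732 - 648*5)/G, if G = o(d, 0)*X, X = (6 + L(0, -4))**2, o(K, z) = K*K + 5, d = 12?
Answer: -83371679/138026448 ≈ -0.60403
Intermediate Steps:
o(K, z) = 5 + K**2 (o(K, z) = K**2 + 5 = 5 + K**2)
X = 36 (X = (6 + 0)**2 = 6**2 = 36)
G = 5364 (G = (5 + 12**2)*36 = (5 + 144)*36 = 149*36 = 5364)
(1/25732 - 648*5)/G = (1/25732 - 648*5)/5364 = (1/25732 - 3240)*(1/5364) = -83371679/25732*1/5364 = -83371679/138026448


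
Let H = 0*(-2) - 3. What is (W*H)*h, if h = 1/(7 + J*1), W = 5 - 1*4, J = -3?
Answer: -¾ ≈ -0.75000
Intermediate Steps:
H = -3 (H = 0 - 3 = -3)
W = 1 (W = 5 - 4 = 1)
h = ¼ (h = 1/(7 - 3*1) = 1/(7 - 3) = 1/4 = ¼ ≈ 0.25000)
(W*H)*h = (1*(-3))*(¼) = -3*¼ = -¾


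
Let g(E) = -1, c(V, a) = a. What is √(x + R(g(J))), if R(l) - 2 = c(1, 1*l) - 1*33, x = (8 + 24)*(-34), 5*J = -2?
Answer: 4*I*√70 ≈ 33.466*I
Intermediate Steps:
J = -⅖ (J = (⅕)*(-2) = -⅖ ≈ -0.40000)
x = -1088 (x = 32*(-34) = -1088)
R(l) = -31 + l (R(l) = 2 + (1*l - 1*33) = 2 + (l - 33) = 2 + (-33 + l) = -31 + l)
√(x + R(g(J))) = √(-1088 + (-31 - 1)) = √(-1088 - 32) = √(-1120) = 4*I*√70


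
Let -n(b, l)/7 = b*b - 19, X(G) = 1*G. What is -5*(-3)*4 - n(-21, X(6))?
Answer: 3014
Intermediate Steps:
X(G) = G
n(b, l) = 133 - 7*b² (n(b, l) = -7*(b*b - 19) = -7*(b² - 19) = -7*(-19 + b²) = 133 - 7*b²)
-5*(-3)*4 - n(-21, X(6)) = -5*(-3)*4 - (133 - 7*(-21)²) = 15*4 - (133 - 7*441) = 60 - (133 - 3087) = 60 - 1*(-2954) = 60 + 2954 = 3014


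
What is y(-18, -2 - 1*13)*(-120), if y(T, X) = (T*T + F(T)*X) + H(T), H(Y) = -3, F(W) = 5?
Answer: -29520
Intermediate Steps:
y(T, X) = -3 + T**2 + 5*X (y(T, X) = (T*T + 5*X) - 3 = (T**2 + 5*X) - 3 = -3 + T**2 + 5*X)
y(-18, -2 - 1*13)*(-120) = (-3 + (-18)**2 + 5*(-2 - 1*13))*(-120) = (-3 + 324 + 5*(-2 - 13))*(-120) = (-3 + 324 + 5*(-15))*(-120) = (-3 + 324 - 75)*(-120) = 246*(-120) = -29520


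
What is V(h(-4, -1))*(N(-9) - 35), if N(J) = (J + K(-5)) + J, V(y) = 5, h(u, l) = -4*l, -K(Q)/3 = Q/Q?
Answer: -280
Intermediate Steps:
K(Q) = -3 (K(Q) = -3*Q/Q = -3*1 = -3)
N(J) = -3 + 2*J (N(J) = (J - 3) + J = (-3 + J) + J = -3 + 2*J)
V(h(-4, -1))*(N(-9) - 35) = 5*((-3 + 2*(-9)) - 35) = 5*((-3 - 18) - 35) = 5*(-21 - 35) = 5*(-56) = -280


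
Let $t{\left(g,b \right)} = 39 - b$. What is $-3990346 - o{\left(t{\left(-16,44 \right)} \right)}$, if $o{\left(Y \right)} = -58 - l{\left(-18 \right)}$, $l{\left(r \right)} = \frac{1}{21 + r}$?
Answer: $- \frac{11970863}{3} \approx -3.9903 \cdot 10^{6}$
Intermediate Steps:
$o{\left(Y \right)} = - \frac{175}{3}$ ($o{\left(Y \right)} = -58 - \frac{1}{21 - 18} = -58 - \frac{1}{3} = - \frac{175}{3}$)
$-3990346 - o{\left(t{\left(-16,44 \right)} \right)} = -3990346 - - \frac{175}{3} = -3990346 + \frac{175}{3} = - \frac{11970863}{3}$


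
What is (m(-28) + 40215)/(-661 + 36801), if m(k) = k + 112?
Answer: 40299/36140 ≈ 1.1151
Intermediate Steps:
m(k) = 112 + k
(m(-28) + 40215)/(-661 + 36801) = ((112 - 28) + 40215)/(-661 + 36801) = (84 + 40215)/36140 = 40299*(1/36140) = 40299/36140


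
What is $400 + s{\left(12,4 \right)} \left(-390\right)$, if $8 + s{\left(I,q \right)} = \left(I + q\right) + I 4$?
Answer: $-21440$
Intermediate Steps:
$s{\left(I,q \right)} = -8 + q + 5 I$ ($s{\left(I,q \right)} = -8 + \left(\left(I + q\right) + I 4\right) = -8 + \left(\left(I + q\right) + 4 I\right) = -8 + \left(q + 5 I\right) = -8 + q + 5 I$)
$400 + s{\left(12,4 \right)} \left(-390\right) = 400 + \left(-8 + 4 + 5 \cdot 12\right) \left(-390\right) = 400 + \left(-8 + 4 + 60\right) \left(-390\right) = 400 + 56 \left(-390\right) = 400 - 21840 = -21440$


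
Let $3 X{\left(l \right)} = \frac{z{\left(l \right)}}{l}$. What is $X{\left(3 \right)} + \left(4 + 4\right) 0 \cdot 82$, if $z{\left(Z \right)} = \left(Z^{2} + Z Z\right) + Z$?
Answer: $\frac{7}{3} \approx 2.3333$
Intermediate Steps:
$z{\left(Z \right)} = Z + 2 Z^{2}$ ($z{\left(Z \right)} = \left(Z^{2} + Z^{2}\right) + Z = 2 Z^{2} + Z = Z + 2 Z^{2}$)
$X{\left(l \right)} = \frac{1}{3} + \frac{2 l}{3}$ ($X{\left(l \right)} = \frac{l \left(1 + 2 l\right) \frac{1}{l}}{3} = \frac{1 + 2 l}{3} = \frac{1}{3} + \frac{2 l}{3}$)
$X{\left(3 \right)} + \left(4 + 4\right) 0 \cdot 82 = \left(\frac{1}{3} + \frac{2}{3} \cdot 3\right) + \left(4 + 4\right) 0 \cdot 82 = \left(\frac{1}{3} + 2\right) + 8 \cdot 0 \cdot 82 = \frac{7}{3} + 0 \cdot 82 = \frac{7}{3} + 0 = \frac{7}{3}$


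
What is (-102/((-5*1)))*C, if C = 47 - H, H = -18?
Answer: 1326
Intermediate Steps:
C = 65 (C = 47 - 1*(-18) = 47 + 18 = 65)
(-102/((-5*1)))*C = -102/((-5*1))*65 = -102/(-5)*65 = -102*(-⅕)*65 = (102/5)*65 = 1326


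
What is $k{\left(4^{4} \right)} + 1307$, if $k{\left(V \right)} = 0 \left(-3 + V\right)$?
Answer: $1307$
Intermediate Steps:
$k{\left(V \right)} = 0$
$k{\left(4^{4} \right)} + 1307 = 0 + 1307 = 1307$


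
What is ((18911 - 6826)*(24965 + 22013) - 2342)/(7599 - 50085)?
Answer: -283863394/21243 ≈ -13363.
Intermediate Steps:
((18911 - 6826)*(24965 + 22013) - 2342)/(7599 - 50085) = (12085*46978 - 2342)/(-42486) = (567729130 - 2342)*(-1/42486) = 567726788*(-1/42486) = -283863394/21243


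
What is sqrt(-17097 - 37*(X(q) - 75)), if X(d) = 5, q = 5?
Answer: I*sqrt(14507) ≈ 120.45*I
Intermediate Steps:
sqrt(-17097 - 37*(X(q) - 75)) = sqrt(-17097 - 37*(5 - 75)) = sqrt(-17097 - 37*(-70)) = sqrt(-17097 + 2590) = sqrt(-14507) = I*sqrt(14507)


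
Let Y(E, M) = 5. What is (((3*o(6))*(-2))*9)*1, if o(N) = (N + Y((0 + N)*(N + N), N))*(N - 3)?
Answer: -1782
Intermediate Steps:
o(N) = (-3 + N)*(5 + N) (o(N) = (N + 5)*(N - 3) = (5 + N)*(-3 + N) = (-3 + N)*(5 + N))
(((3*o(6))*(-2))*9)*1 = (((3*(-15 + 6² + 2*6))*(-2))*9)*1 = (((3*(-15 + 36 + 12))*(-2))*9)*1 = (((3*33)*(-2))*9)*1 = ((99*(-2))*9)*1 = -198*9*1 = -1782*1 = -1782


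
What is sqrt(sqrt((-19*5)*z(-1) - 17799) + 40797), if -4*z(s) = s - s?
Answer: sqrt(40797 + I*sqrt(17799)) ≈ 201.98 + 0.3303*I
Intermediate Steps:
z(s) = 0 (z(s) = -(s - s)/4 = -1/4*0 = 0)
sqrt(sqrt((-19*5)*z(-1) - 17799) + 40797) = sqrt(sqrt(-19*5*0 - 17799) + 40797) = sqrt(sqrt(-95*0 - 17799) + 40797) = sqrt(sqrt(0 - 17799) + 40797) = sqrt(sqrt(-17799) + 40797) = sqrt(I*sqrt(17799) + 40797) = sqrt(40797 + I*sqrt(17799))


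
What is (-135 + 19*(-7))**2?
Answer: 71824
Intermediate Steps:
(-135 + 19*(-7))**2 = (-135 - 133)**2 = (-268)**2 = 71824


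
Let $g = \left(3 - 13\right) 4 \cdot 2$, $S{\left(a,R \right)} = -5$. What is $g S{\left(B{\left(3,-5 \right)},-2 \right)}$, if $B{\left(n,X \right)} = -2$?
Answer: $400$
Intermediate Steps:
$g = -80$ ($g = \left(-10\right) 8 = -80$)
$g S{\left(B{\left(3,-5 \right)},-2 \right)} = \left(-80\right) \left(-5\right) = 400$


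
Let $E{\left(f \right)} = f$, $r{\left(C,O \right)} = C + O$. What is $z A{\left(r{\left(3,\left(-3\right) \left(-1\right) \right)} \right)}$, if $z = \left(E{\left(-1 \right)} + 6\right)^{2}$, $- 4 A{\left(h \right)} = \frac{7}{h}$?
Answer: $- \frac{175}{24} \approx -7.2917$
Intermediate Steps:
$A{\left(h \right)} = - \frac{7}{4 h}$ ($A{\left(h \right)} = - \frac{7 \frac{1}{h}}{4} = - \frac{7}{4 h}$)
$z = 25$ ($z = \left(-1 + 6\right)^{2} = 5^{2} = 25$)
$z A{\left(r{\left(3,\left(-3\right) \left(-1\right) \right)} \right)} = 25 \left(- \frac{7}{4 \left(3 - -3\right)}\right) = 25 \left(- \frac{7}{4 \left(3 + 3\right)}\right) = 25 \left(- \frac{7}{4 \cdot 6}\right) = 25 \left(\left(- \frac{7}{4}\right) \frac{1}{6}\right) = 25 \left(- \frac{7}{24}\right) = - \frac{175}{24}$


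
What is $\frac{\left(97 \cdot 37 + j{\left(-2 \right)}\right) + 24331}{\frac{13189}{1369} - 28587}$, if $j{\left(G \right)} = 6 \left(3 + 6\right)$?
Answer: $- \frac{19148203}{19561207} \approx -0.97889$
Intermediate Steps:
$j{\left(G \right)} = 54$ ($j{\left(G \right)} = 6 \cdot 9 = 54$)
$\frac{\left(97 \cdot 37 + j{\left(-2 \right)}\right) + 24331}{\frac{13189}{1369} - 28587} = \frac{\left(97 \cdot 37 + 54\right) + 24331}{\frac{13189}{1369} - 28587} = \frac{\left(3589 + 54\right) + 24331}{13189 \cdot \frac{1}{1369} - 28587} = \frac{3643 + 24331}{\frac{13189}{1369} - 28587} = \frac{27974}{- \frac{39122414}{1369}} = 27974 \left(- \frac{1369}{39122414}\right) = - \frac{19148203}{19561207}$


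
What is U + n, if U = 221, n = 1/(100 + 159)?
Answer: 57240/259 ≈ 221.00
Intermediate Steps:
n = 1/259 ≈ 0.0038610
U + n = 221 + 1/259 = 57240/259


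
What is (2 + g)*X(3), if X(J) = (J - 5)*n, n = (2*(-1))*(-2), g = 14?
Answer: -128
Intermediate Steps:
n = 4 (n = -2*(-2) = 4)
X(J) = -20 + 4*J (X(J) = (J - 5)*4 = (-5 + J)*4 = -20 + 4*J)
(2 + g)*X(3) = (2 + 14)*(-20 + 4*3) = 16*(-20 + 12) = 16*(-8) = -128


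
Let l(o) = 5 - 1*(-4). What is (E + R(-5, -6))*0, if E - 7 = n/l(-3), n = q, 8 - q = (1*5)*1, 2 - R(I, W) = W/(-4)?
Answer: 0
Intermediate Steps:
l(o) = 9 (l(o) = 5 + 4 = 9)
R(I, W) = 2 + W/4 (R(I, W) = 2 - W/(-4) = 2 - W*(-1)/4 = 2 - (-1)*W/4 = 2 + W/4)
q = 3 (q = 8 - 1*5 = 8 - 5 = 3)
n = 3
E = 22/3 (E = 7 + 3/9 = 7 + 3*(⅑) = 7 + ⅓ = 22/3 ≈ 7.3333)
(E + R(-5, -6))*0 = (22/3 + (2 + (¼)*(-6)))*0 = (22/3 + (2 - 3/2))*0 = (22/3 + ½)*0 = (47/6)*0 = 0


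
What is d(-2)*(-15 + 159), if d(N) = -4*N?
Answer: 1152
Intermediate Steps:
d(-2)*(-15 + 159) = (-4*(-2))*(-15 + 159) = 8*144 = 1152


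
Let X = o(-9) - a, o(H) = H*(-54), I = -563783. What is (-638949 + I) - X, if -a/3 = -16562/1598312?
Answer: -961558859165/799156 ≈ -1.2032e+6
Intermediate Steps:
o(H) = -54*H
a = 24843/799156 (a = -(-49686)/1598312 = -3*(-8281/799156) = 24843/799156 ≈ 0.031087)
X = 388364973/799156 (X = -54*(-9) - 1*24843/799156 = 486 - 24843/799156 = 388364973/799156 ≈ 485.97)
(-638949 + I) - X = (-638949 - 563783) - 1*388364973/799156 = -1202732 - 388364973/799156 = -961558859165/799156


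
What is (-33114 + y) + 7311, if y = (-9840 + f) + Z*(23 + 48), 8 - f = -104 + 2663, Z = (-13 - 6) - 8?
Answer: -40111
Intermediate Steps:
Z = -27 (Z = -19 - 8 = -27)
f = -2551 (f = 8 - (-104 + 2663) = 8 - 1*2559 = 8 - 2559 = -2551)
y = -14308 (y = (-9840 - 2551) - 27*(23 + 48) = -12391 - 27*71 = -12391 - 1917 = -14308)
(-33114 + y) + 7311 = (-33114 - 14308) + 7311 = -47422 + 7311 = -40111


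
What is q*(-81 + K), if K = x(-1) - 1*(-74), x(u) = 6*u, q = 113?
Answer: -1469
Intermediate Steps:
K = 68 (K = 6*(-1) - 1*(-74) = -6 + 74 = 68)
q*(-81 + K) = 113*(-81 + 68) = 113*(-13) = -1469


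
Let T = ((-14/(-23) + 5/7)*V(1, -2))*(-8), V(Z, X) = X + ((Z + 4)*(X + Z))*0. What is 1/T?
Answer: 161/3408 ≈ 0.047242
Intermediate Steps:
V(Z, X) = X (V(Z, X) = X + ((4 + Z)*(X + Z))*0 = X + 0 = X)
T = 3408/161 (T = ((-14/(-23) + 5/7)*(-2))*(-8) = ((-14*(-1/23) + 5*(1/7))*(-2))*(-8) = ((14/23 + 5/7)*(-2))*(-8) = ((213/161)*(-2))*(-8) = -426/161*(-8) = 3408/161 ≈ 21.168)
1/T = 1/(3408/161) = 161/3408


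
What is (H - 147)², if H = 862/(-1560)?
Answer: 13245938281/608400 ≈ 21772.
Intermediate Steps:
H = -431/780 (H = 862*(-1/1560) = -431/780 ≈ -0.55256)
(H - 147)² = (-431/780 - 147)² = (-115091/780)² = 13245938281/608400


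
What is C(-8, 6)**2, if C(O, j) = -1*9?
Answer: 81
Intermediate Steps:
C(O, j) = -9
C(-8, 6)**2 = (-9)**2 = 81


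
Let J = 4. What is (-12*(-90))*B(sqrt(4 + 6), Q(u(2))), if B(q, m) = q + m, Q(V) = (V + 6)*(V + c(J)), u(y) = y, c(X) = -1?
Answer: 8640 + 1080*sqrt(10) ≈ 12055.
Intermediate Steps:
Q(V) = (-1 + V)*(6 + V) (Q(V) = (V + 6)*(V - 1) = (6 + V)*(-1 + V) = (-1 + V)*(6 + V))
B(q, m) = m + q
(-12*(-90))*B(sqrt(4 + 6), Q(u(2))) = (-12*(-90))*((-6 + 2**2 + 5*2) + sqrt(4 + 6)) = 1080*((-6 + 4 + 10) + sqrt(10)) = 1080*(8 + sqrt(10)) = 8640 + 1080*sqrt(10)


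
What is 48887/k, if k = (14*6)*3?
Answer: 48887/252 ≈ 194.00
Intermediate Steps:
k = 252 (k = 84*3 = 252)
48887/k = 48887/252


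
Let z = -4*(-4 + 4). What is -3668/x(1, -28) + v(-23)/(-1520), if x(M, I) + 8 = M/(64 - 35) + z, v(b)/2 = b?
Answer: 11549719/25080 ≈ 460.52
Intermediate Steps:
v(b) = 2*b
z = 0 (z = -4*0 = 0)
x(M, I) = -8 + M/29 (x(M, I) = -8 + (M/(64 - 35) + 0) = -8 + (M/29 + 0) = -8 + M/29)
-3668/x(1, -28) + v(-23)/(-1520) = -3668/(-8 + (1/29)*1) + (2*(-23))/(-1520) = -3668/(-8 + 1/29) - 46*(-1/1520) = -3668/(-231/29) + 23/760 = -3668*(-29/231) + 23/760 = 15196/33 + 23/760 = 11549719/25080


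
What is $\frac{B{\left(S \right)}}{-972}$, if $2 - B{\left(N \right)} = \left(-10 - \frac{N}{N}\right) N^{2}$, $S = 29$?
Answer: $- \frac{9253}{972} \approx -9.5195$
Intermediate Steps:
$B{\left(N \right)} = 2 + 11 N^{2}$ ($B{\left(N \right)} = 2 - \left(-10 - \frac{N}{N}\right) N^{2} = 2 - \left(-10 - 1\right) N^{2} = 2 - - 11 N^{2} = 2 + 11 N^{2}$)
$\frac{B{\left(S \right)}}{-972} = \frac{2 + 11 \cdot 29^{2}}{-972} = \left(2 + 11 \cdot 841\right) \left(- \frac{1}{972}\right) = \left(2 + 9251\right) \left(- \frac{1}{972}\right) = 9253 \left(- \frac{1}{972}\right) = - \frac{9253}{972}$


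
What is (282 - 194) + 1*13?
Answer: 101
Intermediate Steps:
(282 - 194) + 1*13 = 88 + 13 = 101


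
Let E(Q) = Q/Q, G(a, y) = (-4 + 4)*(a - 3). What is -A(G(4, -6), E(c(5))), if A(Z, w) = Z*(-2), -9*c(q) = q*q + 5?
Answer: 0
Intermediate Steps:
G(a, y) = 0 (G(a, y) = 0*(-3 + a) = 0)
c(q) = -5/9 - q²/9 (c(q) = -(q*q + 5)/9 = -(q² + 5)/9 = -(5 + q²)/9 = -5/9 - q²/9)
E(Q) = 1
A(Z, w) = -2*Z
-A(G(4, -6), E(c(5))) = -(-2)*0 = -1*0 = 0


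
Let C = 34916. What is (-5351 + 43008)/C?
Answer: 37657/34916 ≈ 1.0785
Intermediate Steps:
(-5351 + 43008)/C = (-5351 + 43008)/34916 = 37657*(1/34916) = 37657/34916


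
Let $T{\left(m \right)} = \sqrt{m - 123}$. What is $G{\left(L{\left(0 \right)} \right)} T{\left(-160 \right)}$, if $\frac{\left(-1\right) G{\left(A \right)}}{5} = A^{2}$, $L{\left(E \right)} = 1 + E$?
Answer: $- 5 i \sqrt{283} \approx - 84.113 i$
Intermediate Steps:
$T{\left(m \right)} = \sqrt{-123 + m}$
$G{\left(A \right)} = - 5 A^{2}$
$G{\left(L{\left(0 \right)} \right)} T{\left(-160 \right)} = - 5 \left(1 + 0\right)^{2} \sqrt{-123 - 160} = - 5 \cdot 1^{2} \sqrt{-283} = \left(-5\right) 1 i \sqrt{283} = - 5 i \sqrt{283}$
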